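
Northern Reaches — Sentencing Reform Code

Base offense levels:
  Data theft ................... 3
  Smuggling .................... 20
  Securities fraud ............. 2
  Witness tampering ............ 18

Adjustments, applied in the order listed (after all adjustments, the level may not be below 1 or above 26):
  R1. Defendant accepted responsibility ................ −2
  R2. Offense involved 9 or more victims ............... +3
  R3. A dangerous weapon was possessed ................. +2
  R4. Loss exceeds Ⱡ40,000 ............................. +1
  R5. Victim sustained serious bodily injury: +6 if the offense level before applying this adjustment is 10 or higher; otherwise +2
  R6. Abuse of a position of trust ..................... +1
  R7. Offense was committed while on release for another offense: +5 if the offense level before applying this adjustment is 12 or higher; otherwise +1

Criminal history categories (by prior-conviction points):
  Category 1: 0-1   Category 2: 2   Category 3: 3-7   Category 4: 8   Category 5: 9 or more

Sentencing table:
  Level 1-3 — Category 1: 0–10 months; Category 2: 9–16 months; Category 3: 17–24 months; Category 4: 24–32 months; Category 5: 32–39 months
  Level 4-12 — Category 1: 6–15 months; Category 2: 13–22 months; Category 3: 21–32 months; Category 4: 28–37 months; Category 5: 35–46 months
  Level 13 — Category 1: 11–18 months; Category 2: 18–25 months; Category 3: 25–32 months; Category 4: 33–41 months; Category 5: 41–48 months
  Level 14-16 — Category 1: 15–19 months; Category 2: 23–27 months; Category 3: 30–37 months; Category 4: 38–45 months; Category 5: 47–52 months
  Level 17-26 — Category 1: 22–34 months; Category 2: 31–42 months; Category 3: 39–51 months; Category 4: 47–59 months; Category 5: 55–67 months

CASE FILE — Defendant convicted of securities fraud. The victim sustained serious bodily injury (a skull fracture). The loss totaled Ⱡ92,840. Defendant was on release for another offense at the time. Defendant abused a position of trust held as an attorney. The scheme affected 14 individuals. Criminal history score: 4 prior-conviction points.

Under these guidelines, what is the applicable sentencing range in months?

Base offense level for securities fraud: 2.
R2 applies: 2 + 3 = 5.
R4 applies: 5 + 1 = 6.
R5 applies (level before this adjustment is 6 < 10, so +2): 6 + 2 = 8.
R6 applies: 8 + 1 = 9.
R7 applies (level before this adjustment is 9 < 12, so +1): 9 + 1 = 10.
Final offense level: 10.
Criminal history: 4 prior points → Category 3 (3-7).
Level 10 falls in the 4-12 band.
Grid: Level 4-12 × Category 3 = 21-32 months.

21-32 months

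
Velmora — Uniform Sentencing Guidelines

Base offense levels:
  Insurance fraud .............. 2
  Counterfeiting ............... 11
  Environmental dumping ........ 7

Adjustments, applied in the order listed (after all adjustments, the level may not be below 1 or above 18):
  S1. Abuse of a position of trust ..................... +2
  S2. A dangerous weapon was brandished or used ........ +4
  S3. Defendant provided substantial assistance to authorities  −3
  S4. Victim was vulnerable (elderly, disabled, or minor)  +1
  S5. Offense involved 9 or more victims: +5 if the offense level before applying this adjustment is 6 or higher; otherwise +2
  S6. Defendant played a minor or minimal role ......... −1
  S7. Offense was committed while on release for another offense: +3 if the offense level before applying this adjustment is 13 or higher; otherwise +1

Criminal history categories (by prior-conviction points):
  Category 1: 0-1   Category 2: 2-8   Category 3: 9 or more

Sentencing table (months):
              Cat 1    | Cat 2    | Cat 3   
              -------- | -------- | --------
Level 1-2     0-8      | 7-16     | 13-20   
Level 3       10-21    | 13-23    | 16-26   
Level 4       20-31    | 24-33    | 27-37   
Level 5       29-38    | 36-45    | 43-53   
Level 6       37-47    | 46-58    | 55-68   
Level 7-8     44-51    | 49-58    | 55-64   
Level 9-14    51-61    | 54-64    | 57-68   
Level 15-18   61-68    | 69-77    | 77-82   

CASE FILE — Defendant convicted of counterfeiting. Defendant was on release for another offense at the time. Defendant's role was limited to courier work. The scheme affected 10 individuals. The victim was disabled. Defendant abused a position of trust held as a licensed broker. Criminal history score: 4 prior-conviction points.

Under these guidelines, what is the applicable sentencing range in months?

69-77 months

Base offense level for counterfeiting: 11.
S1 applies: 11 + 2 = 13.
S3 does not apply.
S4 applies: 13 + 1 = 14.
S5 applies (level before this adjustment is 14 ≥ 6, so +5): 14 + 5 = 19.
S6 applies: 19 − 1 = 18.
S7 applies (level before this adjustment is 18 ≥ 13, so +3): 18 + 3 = 21.
Level 21 exceeds the maximum of 18; capped at 18.
Final offense level: 18.
Criminal history: 4 prior points → Category 2 (2-8).
Level 18 falls in the 15-18 band.
Grid: Level 15-18 × Category 2 = 69-77 months.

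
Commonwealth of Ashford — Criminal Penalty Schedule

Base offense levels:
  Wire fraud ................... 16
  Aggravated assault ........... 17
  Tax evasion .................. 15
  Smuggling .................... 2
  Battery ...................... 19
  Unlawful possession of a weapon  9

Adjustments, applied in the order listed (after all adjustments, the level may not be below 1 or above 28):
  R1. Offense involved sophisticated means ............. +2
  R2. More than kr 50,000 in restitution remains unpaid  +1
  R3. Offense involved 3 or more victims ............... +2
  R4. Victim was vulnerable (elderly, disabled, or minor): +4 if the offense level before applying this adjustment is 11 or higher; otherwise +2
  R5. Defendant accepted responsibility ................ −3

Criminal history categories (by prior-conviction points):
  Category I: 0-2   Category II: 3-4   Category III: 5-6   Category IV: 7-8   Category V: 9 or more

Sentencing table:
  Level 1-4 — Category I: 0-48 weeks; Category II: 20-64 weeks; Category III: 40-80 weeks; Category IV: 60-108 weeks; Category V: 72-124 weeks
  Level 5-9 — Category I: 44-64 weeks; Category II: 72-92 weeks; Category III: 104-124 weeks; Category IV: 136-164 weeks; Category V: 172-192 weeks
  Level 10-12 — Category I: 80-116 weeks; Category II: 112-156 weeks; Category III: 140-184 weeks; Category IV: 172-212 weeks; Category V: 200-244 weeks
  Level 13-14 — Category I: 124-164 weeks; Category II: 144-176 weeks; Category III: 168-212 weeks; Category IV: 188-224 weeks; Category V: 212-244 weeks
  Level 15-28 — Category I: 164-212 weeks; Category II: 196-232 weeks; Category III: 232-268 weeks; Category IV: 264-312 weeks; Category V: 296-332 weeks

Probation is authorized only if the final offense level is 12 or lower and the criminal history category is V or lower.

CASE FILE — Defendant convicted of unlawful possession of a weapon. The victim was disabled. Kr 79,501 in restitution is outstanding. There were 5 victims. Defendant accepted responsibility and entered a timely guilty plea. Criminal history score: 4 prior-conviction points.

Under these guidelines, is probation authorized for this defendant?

No

Base offense level for unlawful possession of a weapon: 9.
R1 does not apply.
R2 applies: 9 + 1 = 10.
R3 applies: 10 + 2 = 12.
R4 applies (level before this adjustment is 12 ≥ 11, so +4): 12 + 4 = 16.
R5 applies: 16 − 3 = 13.
Final offense level: 13.
Criminal history: 4 prior points → Category II (3-4).
Level 13 falls in the 13-14 band.
Grid: Level 13-14 × Category II = 144-176 weeks.
Probation check: level 13 > 12 and category II ≤ V → not eligible.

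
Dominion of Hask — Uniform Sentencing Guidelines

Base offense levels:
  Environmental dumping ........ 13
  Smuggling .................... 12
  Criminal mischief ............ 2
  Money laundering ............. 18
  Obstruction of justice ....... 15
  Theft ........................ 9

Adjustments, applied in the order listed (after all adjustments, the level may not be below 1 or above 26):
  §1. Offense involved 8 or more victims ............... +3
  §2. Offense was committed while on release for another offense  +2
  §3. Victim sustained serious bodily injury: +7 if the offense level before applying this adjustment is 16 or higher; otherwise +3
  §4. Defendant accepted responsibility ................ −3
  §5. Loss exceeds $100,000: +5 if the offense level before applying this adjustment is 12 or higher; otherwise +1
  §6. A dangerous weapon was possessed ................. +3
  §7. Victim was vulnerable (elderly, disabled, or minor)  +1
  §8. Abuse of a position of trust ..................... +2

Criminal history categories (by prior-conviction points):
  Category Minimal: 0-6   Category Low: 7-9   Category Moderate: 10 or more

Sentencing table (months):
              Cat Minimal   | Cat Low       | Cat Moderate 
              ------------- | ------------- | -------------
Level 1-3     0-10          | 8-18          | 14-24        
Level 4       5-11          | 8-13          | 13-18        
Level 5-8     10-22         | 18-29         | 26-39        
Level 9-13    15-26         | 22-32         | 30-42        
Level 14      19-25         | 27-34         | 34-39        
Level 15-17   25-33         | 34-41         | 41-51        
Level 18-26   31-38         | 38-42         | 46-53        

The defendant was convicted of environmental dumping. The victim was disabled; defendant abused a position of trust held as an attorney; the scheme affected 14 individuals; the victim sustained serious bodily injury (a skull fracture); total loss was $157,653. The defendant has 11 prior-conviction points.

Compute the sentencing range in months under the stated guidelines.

46-53 months

Base offense level for environmental dumping: 13.
§1 applies: 13 + 3 = 16.
§2 does not apply.
§3 applies (level before this adjustment is 16 ≥ 16, so +7): 16 + 7 = 23.
§4 does not apply.
§5 applies (level before this adjustment is 23 ≥ 12, so +5): 23 + 5 = 28.
§6 does not apply.
§7 applies: 28 + 1 = 29.
§8 applies: 29 + 2 = 31.
Level 31 exceeds the maximum of 26; capped at 26.
Final offense level: 26.
Criminal history: 11 prior points → Category Moderate (10+).
Level 26 falls in the 18-26 band.
Grid: Level 18-26 × Category Moderate = 46-53 months.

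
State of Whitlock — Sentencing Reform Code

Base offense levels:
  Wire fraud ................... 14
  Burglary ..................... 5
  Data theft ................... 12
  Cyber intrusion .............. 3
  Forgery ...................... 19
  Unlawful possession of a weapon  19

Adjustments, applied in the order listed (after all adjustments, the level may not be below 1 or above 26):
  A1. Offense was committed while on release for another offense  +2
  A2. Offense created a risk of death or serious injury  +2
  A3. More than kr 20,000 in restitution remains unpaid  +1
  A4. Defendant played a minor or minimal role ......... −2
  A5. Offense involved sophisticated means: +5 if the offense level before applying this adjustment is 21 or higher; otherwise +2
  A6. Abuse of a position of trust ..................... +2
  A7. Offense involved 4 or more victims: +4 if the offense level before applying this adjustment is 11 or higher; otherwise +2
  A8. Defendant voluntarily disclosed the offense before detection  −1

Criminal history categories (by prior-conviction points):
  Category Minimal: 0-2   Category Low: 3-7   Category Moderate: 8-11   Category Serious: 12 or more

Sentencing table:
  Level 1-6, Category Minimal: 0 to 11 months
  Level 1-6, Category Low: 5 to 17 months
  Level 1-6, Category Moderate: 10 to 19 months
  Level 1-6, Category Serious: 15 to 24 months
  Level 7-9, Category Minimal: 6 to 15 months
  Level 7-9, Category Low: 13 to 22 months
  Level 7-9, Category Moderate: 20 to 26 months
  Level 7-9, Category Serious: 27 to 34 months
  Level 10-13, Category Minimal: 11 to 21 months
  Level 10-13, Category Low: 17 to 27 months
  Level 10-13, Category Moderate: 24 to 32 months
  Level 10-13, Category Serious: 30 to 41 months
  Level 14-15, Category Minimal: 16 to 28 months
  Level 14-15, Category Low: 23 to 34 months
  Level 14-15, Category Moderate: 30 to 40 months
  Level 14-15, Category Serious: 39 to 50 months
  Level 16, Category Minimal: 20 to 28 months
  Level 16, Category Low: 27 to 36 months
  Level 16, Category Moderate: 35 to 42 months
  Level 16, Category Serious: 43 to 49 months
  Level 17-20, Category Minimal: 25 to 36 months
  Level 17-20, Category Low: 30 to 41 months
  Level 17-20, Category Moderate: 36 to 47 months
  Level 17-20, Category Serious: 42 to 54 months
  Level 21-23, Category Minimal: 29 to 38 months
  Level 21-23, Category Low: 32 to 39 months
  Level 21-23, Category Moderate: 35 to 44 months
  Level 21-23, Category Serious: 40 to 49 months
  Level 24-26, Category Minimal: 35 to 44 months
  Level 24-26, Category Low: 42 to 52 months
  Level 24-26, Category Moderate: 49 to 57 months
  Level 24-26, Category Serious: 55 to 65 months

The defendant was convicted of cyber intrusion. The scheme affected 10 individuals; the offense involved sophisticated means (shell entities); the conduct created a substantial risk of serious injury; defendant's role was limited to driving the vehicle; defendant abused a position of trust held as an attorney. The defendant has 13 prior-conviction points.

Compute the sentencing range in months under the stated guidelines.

27-34 months

Base offense level for cyber intrusion: 3.
A1 does not apply.
A2 applies: 3 + 2 = 5.
A3 does not apply.
A4 applies: 5 − 2 = 3.
A5 applies (level before this adjustment is 3 < 21, so +2): 3 + 2 = 5.
A6 applies: 5 + 2 = 7.
A7 applies (level before this adjustment is 7 < 11, so +2): 7 + 2 = 9.
A8 does not apply.
Final offense level: 9.
Criminal history: 13 prior points → Category Serious (12+).
Level 9 falls in the 7-9 band.
Grid: Level 7-9 × Category Serious = 27-34 months.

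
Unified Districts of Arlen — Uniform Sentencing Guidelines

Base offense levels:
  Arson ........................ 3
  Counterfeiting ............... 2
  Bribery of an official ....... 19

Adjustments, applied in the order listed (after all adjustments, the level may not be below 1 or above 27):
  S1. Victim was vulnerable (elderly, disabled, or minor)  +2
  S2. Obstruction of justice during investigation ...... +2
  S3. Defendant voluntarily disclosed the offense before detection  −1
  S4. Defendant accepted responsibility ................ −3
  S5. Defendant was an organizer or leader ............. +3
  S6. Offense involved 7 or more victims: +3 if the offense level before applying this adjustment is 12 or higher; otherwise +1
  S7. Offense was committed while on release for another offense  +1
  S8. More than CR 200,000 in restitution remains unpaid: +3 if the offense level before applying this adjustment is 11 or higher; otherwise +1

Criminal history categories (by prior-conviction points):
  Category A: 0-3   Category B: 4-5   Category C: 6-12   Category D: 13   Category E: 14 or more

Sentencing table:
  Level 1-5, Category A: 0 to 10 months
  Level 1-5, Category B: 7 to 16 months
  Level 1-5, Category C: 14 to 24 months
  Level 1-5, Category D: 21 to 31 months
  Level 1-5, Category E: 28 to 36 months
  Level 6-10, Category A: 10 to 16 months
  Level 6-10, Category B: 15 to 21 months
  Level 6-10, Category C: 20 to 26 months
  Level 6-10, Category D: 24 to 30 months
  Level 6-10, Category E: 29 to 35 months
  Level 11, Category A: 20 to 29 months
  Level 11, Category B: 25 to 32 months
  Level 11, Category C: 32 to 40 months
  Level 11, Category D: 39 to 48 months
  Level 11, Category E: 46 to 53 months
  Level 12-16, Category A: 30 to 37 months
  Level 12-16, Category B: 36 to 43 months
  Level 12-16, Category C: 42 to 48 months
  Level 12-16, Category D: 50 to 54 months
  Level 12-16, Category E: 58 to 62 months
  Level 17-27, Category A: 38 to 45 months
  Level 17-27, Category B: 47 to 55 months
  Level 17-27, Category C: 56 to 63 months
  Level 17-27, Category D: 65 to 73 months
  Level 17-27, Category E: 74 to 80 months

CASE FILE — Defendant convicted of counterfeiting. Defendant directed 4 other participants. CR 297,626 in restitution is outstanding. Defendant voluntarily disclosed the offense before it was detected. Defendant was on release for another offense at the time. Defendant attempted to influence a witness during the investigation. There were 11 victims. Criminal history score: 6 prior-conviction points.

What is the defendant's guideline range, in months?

20-26 months

Base offense level for counterfeiting: 2.
S1 does not apply.
S2 applies: 2 + 2 = 4.
S3 applies: 4 − 1 = 3.
S4 does not apply.
S5 applies: 3 + 3 = 6.
S6 applies (level before this adjustment is 6 < 12, so +1): 6 + 1 = 7.
S7 applies: 7 + 1 = 8.
S8 applies (level before this adjustment is 8 < 11, so +1): 8 + 1 = 9.
Final offense level: 9.
Criminal history: 6 prior points → Category C (6-12).
Level 9 falls in the 6-10 band.
Grid: Level 6-10 × Category C = 20-26 months.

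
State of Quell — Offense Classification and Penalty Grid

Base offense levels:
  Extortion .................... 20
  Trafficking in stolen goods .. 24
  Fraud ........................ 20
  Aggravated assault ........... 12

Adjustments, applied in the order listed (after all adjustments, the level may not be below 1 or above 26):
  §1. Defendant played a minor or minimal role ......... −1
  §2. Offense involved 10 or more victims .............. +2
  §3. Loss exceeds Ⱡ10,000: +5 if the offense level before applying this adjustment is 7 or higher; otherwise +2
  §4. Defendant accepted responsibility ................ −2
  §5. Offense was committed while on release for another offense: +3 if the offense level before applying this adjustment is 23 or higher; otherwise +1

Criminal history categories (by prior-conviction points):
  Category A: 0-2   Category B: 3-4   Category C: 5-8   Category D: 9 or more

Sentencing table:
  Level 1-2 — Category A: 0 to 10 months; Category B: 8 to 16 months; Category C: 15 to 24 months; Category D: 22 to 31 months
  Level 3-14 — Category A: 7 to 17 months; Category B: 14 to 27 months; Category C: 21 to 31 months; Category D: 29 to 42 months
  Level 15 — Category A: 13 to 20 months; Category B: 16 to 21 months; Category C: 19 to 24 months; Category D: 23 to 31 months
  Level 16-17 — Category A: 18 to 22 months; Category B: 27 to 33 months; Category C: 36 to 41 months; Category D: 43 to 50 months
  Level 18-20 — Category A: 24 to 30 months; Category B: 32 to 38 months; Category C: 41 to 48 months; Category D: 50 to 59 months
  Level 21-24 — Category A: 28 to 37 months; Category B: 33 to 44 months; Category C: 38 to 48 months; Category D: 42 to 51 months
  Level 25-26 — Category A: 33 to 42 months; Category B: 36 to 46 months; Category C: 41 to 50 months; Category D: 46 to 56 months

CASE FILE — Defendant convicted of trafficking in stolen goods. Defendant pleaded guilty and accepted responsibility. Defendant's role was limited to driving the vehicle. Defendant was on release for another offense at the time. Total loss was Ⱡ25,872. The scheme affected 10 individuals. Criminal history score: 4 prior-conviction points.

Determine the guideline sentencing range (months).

36-46 months

Base offense level for trafficking in stolen goods: 24.
§1 applies: 24 − 1 = 23.
§2 applies: 23 + 2 = 25.
§3 applies (level before this adjustment is 25 ≥ 7, so +5): 25 + 5 = 30.
§4 applies: 30 − 2 = 28.
§5 applies (level before this adjustment is 28 ≥ 23, so +3): 28 + 3 = 31.
Level 31 exceeds the maximum of 26; capped at 26.
Final offense level: 26.
Criminal history: 4 prior points → Category B (3-4).
Level 26 falls in the 25-26 band.
Grid: Level 25-26 × Category B = 36-46 months.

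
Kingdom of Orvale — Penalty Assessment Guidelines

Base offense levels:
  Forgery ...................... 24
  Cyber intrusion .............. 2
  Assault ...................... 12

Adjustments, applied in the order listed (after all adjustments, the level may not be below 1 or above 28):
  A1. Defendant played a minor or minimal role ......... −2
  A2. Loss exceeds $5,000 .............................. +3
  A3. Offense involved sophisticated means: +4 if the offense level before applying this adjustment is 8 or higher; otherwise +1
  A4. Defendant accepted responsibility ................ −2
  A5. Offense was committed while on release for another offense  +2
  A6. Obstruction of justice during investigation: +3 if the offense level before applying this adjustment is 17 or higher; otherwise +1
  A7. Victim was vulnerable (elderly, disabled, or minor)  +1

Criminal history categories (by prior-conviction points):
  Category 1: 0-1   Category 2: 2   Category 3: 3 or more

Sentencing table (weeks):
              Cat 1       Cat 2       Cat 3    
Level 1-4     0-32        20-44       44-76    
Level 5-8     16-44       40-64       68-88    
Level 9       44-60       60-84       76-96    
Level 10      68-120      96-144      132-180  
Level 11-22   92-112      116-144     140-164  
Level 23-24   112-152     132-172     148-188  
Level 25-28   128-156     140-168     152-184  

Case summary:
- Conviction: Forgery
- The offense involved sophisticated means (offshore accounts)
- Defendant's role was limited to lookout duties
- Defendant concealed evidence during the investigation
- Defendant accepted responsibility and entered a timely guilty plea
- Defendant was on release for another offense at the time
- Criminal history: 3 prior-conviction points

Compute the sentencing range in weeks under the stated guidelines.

152-184 weeks

Base offense level for forgery: 24.
A1 applies: 24 − 2 = 22.
A2 does not apply.
A3 applies (level before this adjustment is 22 ≥ 8, so +4): 22 + 4 = 26.
A4 applies: 26 − 2 = 24.
A5 applies: 24 + 2 = 26.
A6 applies (level before this adjustment is 26 ≥ 17, so +3): 26 + 3 = 29.
Level 29 exceeds the maximum of 28; capped at 28.
Final offense level: 28.
Criminal history: 3 prior points → Category 3 (3+).
Level 28 falls in the 25-28 band.
Grid: Level 25-28 × Category 3 = 152-184 weeks.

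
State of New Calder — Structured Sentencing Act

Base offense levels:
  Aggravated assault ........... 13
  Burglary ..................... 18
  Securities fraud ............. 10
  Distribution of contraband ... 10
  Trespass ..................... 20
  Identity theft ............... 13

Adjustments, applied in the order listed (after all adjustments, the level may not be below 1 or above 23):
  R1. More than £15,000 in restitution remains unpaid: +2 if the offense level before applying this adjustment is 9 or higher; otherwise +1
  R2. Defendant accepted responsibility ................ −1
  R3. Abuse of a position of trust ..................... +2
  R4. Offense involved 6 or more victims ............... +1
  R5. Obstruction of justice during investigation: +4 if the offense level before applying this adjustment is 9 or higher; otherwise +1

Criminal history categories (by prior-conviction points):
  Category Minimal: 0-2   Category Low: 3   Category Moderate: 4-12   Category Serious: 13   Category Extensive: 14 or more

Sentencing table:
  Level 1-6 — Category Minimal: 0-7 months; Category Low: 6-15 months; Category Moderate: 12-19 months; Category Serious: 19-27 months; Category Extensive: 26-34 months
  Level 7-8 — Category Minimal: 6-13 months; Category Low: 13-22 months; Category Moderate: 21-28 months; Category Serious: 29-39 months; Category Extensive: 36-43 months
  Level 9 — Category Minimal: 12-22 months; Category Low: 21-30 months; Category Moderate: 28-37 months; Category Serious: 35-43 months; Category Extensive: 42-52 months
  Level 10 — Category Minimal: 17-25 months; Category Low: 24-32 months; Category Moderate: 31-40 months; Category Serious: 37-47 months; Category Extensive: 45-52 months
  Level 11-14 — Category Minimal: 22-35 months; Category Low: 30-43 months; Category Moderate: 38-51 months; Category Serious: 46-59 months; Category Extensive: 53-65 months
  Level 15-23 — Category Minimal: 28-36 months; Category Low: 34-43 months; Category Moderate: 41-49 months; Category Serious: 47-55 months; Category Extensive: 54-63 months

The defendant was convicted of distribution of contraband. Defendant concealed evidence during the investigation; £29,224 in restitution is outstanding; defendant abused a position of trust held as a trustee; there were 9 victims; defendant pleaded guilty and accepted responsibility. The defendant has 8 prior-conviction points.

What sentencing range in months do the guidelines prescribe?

41-49 months

Base offense level for distribution of contraband: 10.
R1 applies (level before this adjustment is 10 ≥ 9, so +2): 10 + 2 = 12.
R2 applies: 12 − 1 = 11.
R3 applies: 11 + 2 = 13.
R4 applies: 13 + 1 = 14.
R5 applies (level before this adjustment is 14 ≥ 9, so +4): 14 + 4 = 18.
Final offense level: 18.
Criminal history: 8 prior points → Category Moderate (4-12).
Level 18 falls in the 15-23 band.
Grid: Level 15-23 × Category Moderate = 41-49 months.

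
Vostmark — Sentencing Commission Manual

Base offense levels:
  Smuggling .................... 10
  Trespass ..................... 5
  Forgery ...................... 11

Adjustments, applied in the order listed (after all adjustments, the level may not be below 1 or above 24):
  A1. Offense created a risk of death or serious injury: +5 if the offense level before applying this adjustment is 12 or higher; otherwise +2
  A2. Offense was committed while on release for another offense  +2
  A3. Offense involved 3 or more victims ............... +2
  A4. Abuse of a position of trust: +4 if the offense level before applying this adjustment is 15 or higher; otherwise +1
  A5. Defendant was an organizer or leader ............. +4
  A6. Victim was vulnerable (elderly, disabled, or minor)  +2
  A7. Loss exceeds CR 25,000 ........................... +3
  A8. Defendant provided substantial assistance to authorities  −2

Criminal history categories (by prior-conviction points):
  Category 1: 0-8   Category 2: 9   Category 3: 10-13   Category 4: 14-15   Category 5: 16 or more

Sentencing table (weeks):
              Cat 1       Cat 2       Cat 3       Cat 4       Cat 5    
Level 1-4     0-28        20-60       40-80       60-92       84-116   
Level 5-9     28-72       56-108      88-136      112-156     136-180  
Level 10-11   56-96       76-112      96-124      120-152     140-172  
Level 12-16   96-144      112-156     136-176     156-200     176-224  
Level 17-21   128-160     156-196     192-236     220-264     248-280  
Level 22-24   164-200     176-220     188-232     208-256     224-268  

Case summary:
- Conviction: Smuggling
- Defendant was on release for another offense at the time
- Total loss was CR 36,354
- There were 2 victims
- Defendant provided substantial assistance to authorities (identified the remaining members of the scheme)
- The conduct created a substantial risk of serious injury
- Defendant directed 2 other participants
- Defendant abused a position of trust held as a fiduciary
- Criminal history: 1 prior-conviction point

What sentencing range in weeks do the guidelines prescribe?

Base offense level for smuggling: 10.
A1 applies (level before this adjustment is 10 < 12, so +2): 10 + 2 = 12.
A2 applies: 12 + 2 = 14.
A3 does not apply.
A4 applies (level before this adjustment is 14 < 15, so +1): 14 + 1 = 15.
A5 applies: 15 + 4 = 19.
A6 does not apply.
A7 applies: 19 + 3 = 22.
A8 applies: 22 − 2 = 20.
Final offense level: 20.
Criminal history: 1 prior point → Category 1 (0-8).
Level 20 falls in the 17-21 band.
Grid: Level 17-21 × Category 1 = 128-160 weeks.

128-160 weeks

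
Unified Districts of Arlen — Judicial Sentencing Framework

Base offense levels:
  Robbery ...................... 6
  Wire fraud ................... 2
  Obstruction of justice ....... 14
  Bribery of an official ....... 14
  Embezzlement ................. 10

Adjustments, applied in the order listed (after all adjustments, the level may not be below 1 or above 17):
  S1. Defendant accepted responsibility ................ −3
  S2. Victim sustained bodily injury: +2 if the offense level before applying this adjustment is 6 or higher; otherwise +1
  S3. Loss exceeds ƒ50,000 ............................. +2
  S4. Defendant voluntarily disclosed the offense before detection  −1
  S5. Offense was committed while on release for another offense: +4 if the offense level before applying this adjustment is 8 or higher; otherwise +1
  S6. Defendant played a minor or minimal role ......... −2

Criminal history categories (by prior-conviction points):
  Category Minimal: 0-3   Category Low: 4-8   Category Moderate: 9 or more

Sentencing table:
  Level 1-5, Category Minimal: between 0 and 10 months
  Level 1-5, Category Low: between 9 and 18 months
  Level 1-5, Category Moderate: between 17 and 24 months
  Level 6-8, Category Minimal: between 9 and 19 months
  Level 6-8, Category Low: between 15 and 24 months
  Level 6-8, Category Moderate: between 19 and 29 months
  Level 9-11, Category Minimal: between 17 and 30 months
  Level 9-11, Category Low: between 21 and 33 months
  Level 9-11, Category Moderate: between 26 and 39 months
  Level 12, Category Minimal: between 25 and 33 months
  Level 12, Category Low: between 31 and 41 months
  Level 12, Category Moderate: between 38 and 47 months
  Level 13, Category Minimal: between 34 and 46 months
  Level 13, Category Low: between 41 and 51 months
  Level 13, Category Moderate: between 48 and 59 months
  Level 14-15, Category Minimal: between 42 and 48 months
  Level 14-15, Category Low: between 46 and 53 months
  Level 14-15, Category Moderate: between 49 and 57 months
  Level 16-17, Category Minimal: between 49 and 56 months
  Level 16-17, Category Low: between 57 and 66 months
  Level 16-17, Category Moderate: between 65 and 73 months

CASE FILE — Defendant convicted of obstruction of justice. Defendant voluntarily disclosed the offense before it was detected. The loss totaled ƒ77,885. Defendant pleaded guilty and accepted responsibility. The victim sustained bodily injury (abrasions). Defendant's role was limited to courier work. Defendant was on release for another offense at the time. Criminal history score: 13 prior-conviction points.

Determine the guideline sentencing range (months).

Base offense level for obstruction of justice: 14.
S1 applies: 14 − 3 = 11.
S2 applies (level before this adjustment is 11 ≥ 6, so +2): 11 + 2 = 13.
S3 applies: 13 + 2 = 15.
S4 applies: 15 − 1 = 14.
S5 applies (level before this adjustment is 14 ≥ 8, so +4): 14 + 4 = 18.
S6 applies: 18 − 2 = 16.
Final offense level: 16.
Criminal history: 13 prior points → Category Moderate (9+).
Level 16 falls in the 16-17 band.
Grid: Level 16-17 × Category Moderate = 65-73 months.

65-73 months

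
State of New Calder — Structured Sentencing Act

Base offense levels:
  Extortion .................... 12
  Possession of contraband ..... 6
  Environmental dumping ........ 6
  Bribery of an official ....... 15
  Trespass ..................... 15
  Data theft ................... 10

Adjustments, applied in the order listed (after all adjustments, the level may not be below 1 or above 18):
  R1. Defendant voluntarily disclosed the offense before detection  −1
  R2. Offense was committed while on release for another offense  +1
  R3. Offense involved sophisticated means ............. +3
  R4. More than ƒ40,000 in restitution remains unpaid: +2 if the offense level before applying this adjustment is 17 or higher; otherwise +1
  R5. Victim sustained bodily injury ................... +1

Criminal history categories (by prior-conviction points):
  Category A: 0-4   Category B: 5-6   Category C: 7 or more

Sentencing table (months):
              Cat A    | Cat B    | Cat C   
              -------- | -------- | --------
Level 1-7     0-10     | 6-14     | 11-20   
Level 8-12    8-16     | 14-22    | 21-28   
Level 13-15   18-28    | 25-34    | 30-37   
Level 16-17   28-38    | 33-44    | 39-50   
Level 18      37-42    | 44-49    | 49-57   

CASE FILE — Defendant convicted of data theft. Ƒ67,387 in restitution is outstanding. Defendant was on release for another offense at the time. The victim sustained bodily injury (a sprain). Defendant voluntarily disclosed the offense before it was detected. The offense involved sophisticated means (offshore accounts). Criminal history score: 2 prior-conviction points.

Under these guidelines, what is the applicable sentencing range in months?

Base offense level for data theft: 10.
R1 applies: 10 − 1 = 9.
R2 applies: 9 + 1 = 10.
R3 applies: 10 + 3 = 13.
R4 applies (level before this adjustment is 13 < 17, so +1): 13 + 1 = 14.
R5 applies: 14 + 1 = 15.
Final offense level: 15.
Criminal history: 2 prior points → Category A (0-4).
Level 15 falls in the 13-15 band.
Grid: Level 13-15 × Category A = 18-28 months.

18-28 months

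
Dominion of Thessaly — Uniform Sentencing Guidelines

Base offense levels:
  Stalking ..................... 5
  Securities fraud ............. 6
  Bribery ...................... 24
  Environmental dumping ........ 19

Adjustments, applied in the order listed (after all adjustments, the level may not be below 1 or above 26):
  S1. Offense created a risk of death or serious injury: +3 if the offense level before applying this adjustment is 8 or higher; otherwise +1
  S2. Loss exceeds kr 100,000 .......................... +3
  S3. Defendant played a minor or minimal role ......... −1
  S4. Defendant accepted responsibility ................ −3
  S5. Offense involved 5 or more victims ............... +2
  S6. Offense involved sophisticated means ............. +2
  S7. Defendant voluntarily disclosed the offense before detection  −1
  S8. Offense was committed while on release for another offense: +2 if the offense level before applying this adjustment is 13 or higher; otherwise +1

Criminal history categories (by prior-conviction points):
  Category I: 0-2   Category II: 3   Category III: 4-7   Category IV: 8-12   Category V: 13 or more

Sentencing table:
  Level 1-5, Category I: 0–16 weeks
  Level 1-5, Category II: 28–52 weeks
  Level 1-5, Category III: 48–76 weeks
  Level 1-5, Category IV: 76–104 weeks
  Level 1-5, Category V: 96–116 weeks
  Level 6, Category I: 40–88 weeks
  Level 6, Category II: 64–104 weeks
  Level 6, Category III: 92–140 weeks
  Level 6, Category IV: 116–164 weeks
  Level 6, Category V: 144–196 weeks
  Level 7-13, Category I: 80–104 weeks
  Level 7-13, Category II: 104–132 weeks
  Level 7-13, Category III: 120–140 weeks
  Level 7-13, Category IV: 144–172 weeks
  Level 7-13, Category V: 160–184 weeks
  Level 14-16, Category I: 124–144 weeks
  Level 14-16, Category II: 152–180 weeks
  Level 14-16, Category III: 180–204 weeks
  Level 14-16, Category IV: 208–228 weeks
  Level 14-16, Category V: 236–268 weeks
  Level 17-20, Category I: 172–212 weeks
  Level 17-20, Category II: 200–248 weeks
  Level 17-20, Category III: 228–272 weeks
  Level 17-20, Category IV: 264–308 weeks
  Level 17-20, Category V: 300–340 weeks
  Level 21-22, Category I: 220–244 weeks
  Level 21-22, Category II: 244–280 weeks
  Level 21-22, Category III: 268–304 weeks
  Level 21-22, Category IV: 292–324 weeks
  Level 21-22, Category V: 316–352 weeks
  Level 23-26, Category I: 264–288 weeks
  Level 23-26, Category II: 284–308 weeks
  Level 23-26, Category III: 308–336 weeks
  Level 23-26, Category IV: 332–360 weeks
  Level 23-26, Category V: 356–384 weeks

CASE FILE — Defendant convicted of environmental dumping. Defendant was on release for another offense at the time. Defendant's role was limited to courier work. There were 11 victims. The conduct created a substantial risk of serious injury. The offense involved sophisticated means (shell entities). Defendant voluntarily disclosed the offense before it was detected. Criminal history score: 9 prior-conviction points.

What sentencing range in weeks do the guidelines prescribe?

Base offense level for environmental dumping: 19.
S1 applies (level before this adjustment is 19 ≥ 8, so +3): 19 + 3 = 22.
S3 applies: 22 − 1 = 21.
S4 does not apply.
S5 applies: 21 + 2 = 23.
S6 applies: 23 + 2 = 25.
S7 applies: 25 − 1 = 24.
S8 applies (level before this adjustment is 24 ≥ 13, so +2): 24 + 2 = 26.
Final offense level: 26.
Criminal history: 9 prior points → Category IV (8-12).
Level 26 falls in the 23-26 band.
Grid: Level 23-26 × Category IV = 332-360 weeks.

332-360 weeks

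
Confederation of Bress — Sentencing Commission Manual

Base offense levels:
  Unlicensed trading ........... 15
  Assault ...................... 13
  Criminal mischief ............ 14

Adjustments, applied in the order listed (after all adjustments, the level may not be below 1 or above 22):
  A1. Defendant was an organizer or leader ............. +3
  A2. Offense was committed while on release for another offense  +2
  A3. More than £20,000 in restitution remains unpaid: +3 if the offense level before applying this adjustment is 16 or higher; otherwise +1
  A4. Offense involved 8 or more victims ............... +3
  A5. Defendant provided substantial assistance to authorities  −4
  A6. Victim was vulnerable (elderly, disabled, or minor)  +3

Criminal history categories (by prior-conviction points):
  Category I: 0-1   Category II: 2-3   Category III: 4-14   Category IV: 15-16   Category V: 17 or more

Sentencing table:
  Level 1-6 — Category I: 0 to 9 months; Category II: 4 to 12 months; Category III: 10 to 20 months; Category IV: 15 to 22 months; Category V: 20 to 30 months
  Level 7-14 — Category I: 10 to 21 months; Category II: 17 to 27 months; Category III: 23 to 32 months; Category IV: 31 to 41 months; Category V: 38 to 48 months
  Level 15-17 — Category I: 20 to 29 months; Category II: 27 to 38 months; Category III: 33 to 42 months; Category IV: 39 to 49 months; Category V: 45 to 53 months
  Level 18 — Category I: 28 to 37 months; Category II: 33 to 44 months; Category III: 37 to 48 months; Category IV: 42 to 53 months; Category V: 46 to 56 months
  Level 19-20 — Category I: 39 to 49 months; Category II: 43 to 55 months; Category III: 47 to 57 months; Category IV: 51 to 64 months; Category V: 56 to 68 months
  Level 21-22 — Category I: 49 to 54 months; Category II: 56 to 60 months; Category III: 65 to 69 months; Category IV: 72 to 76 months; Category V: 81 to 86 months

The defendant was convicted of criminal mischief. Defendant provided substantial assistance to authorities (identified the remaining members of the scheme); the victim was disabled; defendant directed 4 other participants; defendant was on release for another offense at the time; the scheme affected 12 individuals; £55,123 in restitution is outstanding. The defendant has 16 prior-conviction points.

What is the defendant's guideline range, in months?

72-76 months

Base offense level for criminal mischief: 14.
A1 applies: 14 + 3 = 17.
A2 applies: 17 + 2 = 19.
A3 applies (level before this adjustment is 19 ≥ 16, so +3): 19 + 3 = 22.
A4 applies: 22 + 3 = 25.
A5 applies: 25 − 4 = 21.
A6 applies: 21 + 3 = 24.
Level 24 exceeds the maximum of 22; capped at 22.
Final offense level: 22.
Criminal history: 16 prior points → Category IV (15-16).
Level 22 falls in the 21-22 band.
Grid: Level 21-22 × Category IV = 72-76 months.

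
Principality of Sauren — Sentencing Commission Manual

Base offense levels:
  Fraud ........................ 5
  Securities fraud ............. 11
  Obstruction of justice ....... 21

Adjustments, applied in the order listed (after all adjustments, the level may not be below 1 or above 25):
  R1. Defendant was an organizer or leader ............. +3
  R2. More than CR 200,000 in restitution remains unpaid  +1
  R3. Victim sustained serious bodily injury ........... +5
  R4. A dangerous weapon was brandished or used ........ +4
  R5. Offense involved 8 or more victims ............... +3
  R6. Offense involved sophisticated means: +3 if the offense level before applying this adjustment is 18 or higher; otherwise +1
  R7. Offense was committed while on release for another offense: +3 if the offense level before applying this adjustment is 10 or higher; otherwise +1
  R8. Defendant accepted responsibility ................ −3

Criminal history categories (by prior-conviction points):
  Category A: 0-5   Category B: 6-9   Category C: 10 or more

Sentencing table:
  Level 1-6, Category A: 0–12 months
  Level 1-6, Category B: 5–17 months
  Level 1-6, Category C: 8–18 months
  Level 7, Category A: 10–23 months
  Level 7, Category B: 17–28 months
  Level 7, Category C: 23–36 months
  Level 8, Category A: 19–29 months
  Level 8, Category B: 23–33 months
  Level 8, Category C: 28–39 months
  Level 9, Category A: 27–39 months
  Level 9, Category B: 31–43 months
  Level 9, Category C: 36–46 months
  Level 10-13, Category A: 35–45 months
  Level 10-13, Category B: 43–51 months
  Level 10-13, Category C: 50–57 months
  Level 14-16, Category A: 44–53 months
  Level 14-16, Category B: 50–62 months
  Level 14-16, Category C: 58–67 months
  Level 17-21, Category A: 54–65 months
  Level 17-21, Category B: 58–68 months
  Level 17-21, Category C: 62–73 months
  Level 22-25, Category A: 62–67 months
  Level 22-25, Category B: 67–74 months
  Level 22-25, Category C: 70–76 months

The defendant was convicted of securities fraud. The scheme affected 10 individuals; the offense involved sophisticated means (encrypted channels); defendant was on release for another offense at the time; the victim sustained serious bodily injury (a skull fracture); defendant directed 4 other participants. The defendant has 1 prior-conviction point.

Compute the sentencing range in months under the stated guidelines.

Base offense level for securities fraud: 11.
R1 applies: 11 + 3 = 14.
R3 applies: 14 + 5 = 19.
R5 applies: 19 + 3 = 22.
R6 applies (level before this adjustment is 22 ≥ 18, so +3): 22 + 3 = 25.
R7 applies (level before this adjustment is 25 ≥ 10, so +3): 25 + 3 = 28.
Level 28 exceeds the maximum of 25; capped at 25.
Final offense level: 25.
Criminal history: 1 prior point → Category A (0-5).
Level 25 falls in the 22-25 band.
Grid: Level 22-25 × Category A = 62-67 months.

62-67 months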